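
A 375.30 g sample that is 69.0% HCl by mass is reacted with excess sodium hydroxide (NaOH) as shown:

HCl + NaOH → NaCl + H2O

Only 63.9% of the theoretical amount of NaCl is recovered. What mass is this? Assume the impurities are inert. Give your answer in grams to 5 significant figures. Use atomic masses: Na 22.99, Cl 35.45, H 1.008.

265.24 g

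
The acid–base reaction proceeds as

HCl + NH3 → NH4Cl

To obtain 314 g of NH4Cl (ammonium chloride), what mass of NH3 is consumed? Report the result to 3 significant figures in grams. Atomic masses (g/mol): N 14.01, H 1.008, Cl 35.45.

100.0 g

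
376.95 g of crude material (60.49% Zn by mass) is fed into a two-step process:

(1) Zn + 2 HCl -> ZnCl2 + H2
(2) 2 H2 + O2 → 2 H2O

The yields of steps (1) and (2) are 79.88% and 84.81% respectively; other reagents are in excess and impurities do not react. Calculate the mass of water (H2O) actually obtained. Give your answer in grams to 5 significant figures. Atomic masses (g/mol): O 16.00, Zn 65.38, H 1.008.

Pure Zn = 376.95 × 0.6049 = 228.017 g.
M(Zn) = 65.38 g/mol.
M(H2O) = 2(1.008) + 16.00 = 18.016 g/mol.
n(Zn) = 228.017 / 65.38 = 3.48757 mol.
Step 1 (Zn:H2 = 1:1): theoretical n(H2) = 3.48757 mol; at 79.88% yield, n(H2) = 2.78587 mol.
Step 2 (H2:H2O = 2:2): theoretical n(H2O) = 2.78587 mol, so theoretical mass = 2.78587 × 18.016 = 50.1902 g.
At 84.81% yield, actual mass of H2O = 50.1902 × 0.8481 = 42.5663 g.

42.566 g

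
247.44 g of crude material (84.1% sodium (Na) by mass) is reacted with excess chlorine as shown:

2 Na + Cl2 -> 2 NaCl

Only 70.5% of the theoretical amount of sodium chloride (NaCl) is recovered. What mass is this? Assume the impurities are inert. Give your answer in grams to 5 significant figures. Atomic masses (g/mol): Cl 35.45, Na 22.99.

372.93 g

Pure Na available = 247.44 g × 0.841 = 208.097 g.
M(Na) = 22.99 g/mol.
M(NaCl) = 22.99 + 35.45 = 58.44 g/mol.
n(Na) = 208.097 g / 22.99 g/mol = 9.05163 mol.
From the equation the Na:NaCl mole ratio is 2:2, so n(NaCl) = 9.05163 × 2/2 = 9.05163 mol.
Mass of NaCl = 9.05163 mol × 58.44 g/mol = 528.977 g.
Actual mass collected = 528.977 g × 0.705 = 372.929 g.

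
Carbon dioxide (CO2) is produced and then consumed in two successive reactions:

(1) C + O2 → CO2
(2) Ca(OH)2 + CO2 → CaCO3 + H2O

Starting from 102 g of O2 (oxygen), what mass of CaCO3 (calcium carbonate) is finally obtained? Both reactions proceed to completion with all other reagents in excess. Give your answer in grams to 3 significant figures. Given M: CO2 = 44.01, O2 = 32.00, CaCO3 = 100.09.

n(O2) = 102.0 / 32.00 = 3.188 mol.
Step 1 gives a 1:1 ratio of O2 to CO2, so n(CO2) = 3.188 mol.
In step 2 the CO2:CaCO3 ratio is 1:1, so n(CaCO3) = 3.188 mol.
Mass of CaCO3 = 3.188 × 100.09 = 319.0 g.

319 g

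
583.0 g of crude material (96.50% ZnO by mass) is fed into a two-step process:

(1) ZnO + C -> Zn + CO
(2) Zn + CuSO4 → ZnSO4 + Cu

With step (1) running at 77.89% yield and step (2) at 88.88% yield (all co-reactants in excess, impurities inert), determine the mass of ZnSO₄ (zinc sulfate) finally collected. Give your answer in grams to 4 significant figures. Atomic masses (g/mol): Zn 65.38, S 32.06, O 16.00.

772.6 g

Pure ZnO = 583.0 × 0.9650 = 562.60 g.
M(ZnO) = 65.38 + 16.00 = 81.38 g/mol.
M(ZnSO4) = 65.38 + 32.06 + 4(16.00) = 161.44 g/mol.
n(ZnO) = 562.60 / 81.38 = 6.9132 mol.
Step 1 (ZnO:Zn = 1:1): theoretical n(Zn) = 6.9132 mol; at 77.89% yield, n(Zn) = 5.3847 mol.
Step 2 (Zn:ZnSO4 = 1:1): theoretical n(ZnSO4) = 5.3847 mol, so theoretical mass = 5.3847 × 161.44 = 869.30 g.
At 88.88% yield, actual mass of ZnSO4 = 869.30 × 0.8888 = 772.64 g.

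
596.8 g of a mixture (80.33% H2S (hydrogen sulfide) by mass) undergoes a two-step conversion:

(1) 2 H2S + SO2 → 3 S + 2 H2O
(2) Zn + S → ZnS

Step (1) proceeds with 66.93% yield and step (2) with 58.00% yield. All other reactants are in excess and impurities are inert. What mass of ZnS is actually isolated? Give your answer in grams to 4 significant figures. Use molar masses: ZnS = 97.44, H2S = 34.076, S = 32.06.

Pure H2S = 596.8 × 0.8033 = 479.41 g.
n(H2S) = 479.41 / 34.076 = 14.069 mol.
Step 1 (H2S:S = 2:3): theoretical n(S) = 21.103 mol; at 66.93% yield, n(S) = 14.124 mol.
Step 2 (S:ZnS = 1:1): theoretical n(ZnS) = 14.124 mol, so theoretical mass = 14.124 × 97.44 = 1376.3 g.
At 58.00% yield, actual mass of ZnS = 1376.3 × 0.5800 = 798.24 g.

798.2 g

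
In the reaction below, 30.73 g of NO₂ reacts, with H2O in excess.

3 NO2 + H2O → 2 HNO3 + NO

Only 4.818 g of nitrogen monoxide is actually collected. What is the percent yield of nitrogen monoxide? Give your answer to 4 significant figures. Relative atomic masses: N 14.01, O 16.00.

72.11 %

M(NO2) = 14.01 + 2(16.00) = 46.01 g/mol.
M(NO) = 14.01 + 16.00 = 30.01 g/mol.
n(NO2) = 30.730 g / 46.01 g/mol = 0.66790 mol.
From the equation the NO2:NO mole ratio is 3:1, so n(NO) = 0.66790 × 1/3 = 0.22263 mol.
Mass of NO = 0.22263 mol × 30.01 g/mol = 6.6812 g.
This is the theoretical yield. Percent yield = 4.818 g / 6.6812 g × 100% = 72.113%.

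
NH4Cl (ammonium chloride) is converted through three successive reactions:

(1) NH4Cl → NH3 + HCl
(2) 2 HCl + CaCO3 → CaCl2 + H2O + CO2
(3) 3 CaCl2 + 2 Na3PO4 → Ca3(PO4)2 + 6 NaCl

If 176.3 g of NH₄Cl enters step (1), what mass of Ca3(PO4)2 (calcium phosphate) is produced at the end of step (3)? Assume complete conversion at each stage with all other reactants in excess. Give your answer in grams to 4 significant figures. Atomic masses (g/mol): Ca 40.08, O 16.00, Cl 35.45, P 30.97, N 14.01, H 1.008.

M(NH4Cl) = 14.01 + 4(1.008) + 35.45 = 53.492 g/mol.
M(Ca3(PO4)2) = 3(40.08) + 2(30.97) + 8(16.00) = 310.18 g/mol.
n(NH4Cl) = 176.3 / 53.492 = 3.2958 mol.
Reaction (1): NH4Cl→HCl ratio 1:1 ⇒ n(HCl) = 3.2958 mol.
Reaction (2): HCl→CaCl2 ratio 2:1 ⇒ n(CaCl2) = 1.6479 mol.
Reaction (3): CaCl2→Ca3(PO4)2 ratio 3:1 ⇒ n(Ca3(PO4)2) = 0.54930 mol.
Mass of Ca3(PO4)2 = 0.54930 × 310.18 = 170.38 g.

170.4 g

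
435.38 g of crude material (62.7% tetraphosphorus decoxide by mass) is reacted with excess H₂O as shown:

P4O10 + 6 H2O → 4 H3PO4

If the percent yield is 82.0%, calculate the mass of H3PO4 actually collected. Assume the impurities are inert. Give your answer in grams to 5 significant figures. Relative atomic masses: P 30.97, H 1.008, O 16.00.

309.08 g

Pure P4O10 available = 435.38 g × 0.627 = 272.983 g.
M(P4O10) = 4(30.97) + 10(16.00) = 283.88 g/mol.
M(H3PO4) = 3(1.008) + 30.97 + 4(16.00) = 97.994 g/mol.
n(P4O10) = 272.983 g / 283.88 g/mol = 0.961615 mol.
From the equation the P4O10:H3PO4 mole ratio is 1:4, so n(H3PO4) = 0.961615 × 4/1 = 3.84646 mol.
Mass of H3PO4 = 3.84646 mol × 97.994 g/mol = 376.930 g.
Actual mass collected = 376.930 g × 0.820 = 309.083 g.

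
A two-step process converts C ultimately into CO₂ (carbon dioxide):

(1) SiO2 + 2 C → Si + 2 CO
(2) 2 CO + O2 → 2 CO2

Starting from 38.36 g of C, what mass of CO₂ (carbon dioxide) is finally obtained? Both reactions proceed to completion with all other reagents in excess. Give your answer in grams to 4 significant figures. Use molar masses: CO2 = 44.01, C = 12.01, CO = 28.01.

n(C) = 38.360 / 12.01 = 3.1940 mol.
Step 1 gives a 2:2 ratio of C to CO, so n(CO) = 3.1940 mol.
In step 2 the CO:CO2 ratio is 2:2, so n(CO2) = 3.1940 mol.
Mass of CO2 = 3.1940 × 44.01 = 140.57 g.

140.6 g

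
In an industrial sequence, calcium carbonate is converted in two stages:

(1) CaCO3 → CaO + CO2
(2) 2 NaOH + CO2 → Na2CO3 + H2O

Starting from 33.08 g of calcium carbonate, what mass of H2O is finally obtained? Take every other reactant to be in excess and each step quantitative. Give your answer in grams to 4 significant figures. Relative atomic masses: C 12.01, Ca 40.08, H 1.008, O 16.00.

M(CaCO3) = 40.08 + 12.01 + 3(16.00) = 100.09 g/mol.
M(H2O) = 2(1.008) + 16.00 = 18.016 g/mol.
n(CaCO3) = 33.080 / 100.09 = 0.33050 mol.
Step 1 gives a 1:1 ratio of CaCO3 to CO2, so n(CO2) = 0.33050 mol.
In step 2 the CO2:H2O ratio is 1:1, so n(H2O) = 0.33050 mol.
Mass of H2O = 0.33050 × 18.016 = 5.9543 g.

5.954 g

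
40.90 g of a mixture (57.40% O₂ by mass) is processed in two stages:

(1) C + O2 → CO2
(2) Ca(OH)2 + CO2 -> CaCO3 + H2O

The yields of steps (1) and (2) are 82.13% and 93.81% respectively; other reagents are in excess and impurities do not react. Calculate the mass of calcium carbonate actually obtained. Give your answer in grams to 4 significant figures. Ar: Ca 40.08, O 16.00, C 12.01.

56.58 g

Pure O2 = 40.90 × 0.5740 = 23.477 g.
M(O2) = 2(16.00) = 32.00 g/mol.
M(CaCO3) = 40.08 + 12.01 + 3(16.00) = 100.09 g/mol.
n(O2) = 23.477 / 32.00 = 0.73364 mol.
Step 1 (O2:CO2 = 1:1): theoretical n(CO2) = 0.73364 mol; at 82.13% yield, n(CO2) = 0.60254 mol.
Step 2 (CO2:CaCO3 = 1:1): theoretical n(CaCO3) = 0.60254 mol, so theoretical mass = 0.60254 × 100.09 = 60.308 g.
At 93.81% yield, actual mass of CaCO3 = 60.308 × 0.9381 = 56.575 g.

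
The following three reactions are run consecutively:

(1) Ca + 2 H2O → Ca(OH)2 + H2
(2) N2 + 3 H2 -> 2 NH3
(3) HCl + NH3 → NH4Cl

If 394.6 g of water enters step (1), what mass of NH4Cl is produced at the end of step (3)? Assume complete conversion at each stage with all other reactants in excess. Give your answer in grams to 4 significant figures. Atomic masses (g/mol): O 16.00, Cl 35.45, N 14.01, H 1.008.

390.5 g

M(H2O) = 2(1.008) + 16.00 = 18.016 g/mol.
M(NH4Cl) = 14.01 + 4(1.008) + 35.45 = 53.492 g/mol.
n(H2O) = 394.6 / 18.016 = 21.903 mol.
Reaction (1): H2O→H2 ratio 2:1 ⇒ n(H2) = 10.951 mol.
Reaction (2): H2→NH3 ratio 3:2 ⇒ n(NH3) = 7.3009 mol.
Reaction (3): NH3→NH4Cl ratio 1:1 ⇒ n(NH4Cl) = 7.3009 mol.
Mass of NH4Cl = 7.3009 × 53.492 = 390.54 g.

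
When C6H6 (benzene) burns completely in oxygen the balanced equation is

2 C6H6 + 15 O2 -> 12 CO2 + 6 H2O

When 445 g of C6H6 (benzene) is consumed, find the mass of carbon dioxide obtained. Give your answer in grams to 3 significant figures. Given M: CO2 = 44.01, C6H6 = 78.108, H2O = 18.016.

n(C6H6) = 445.0 g / 78.108 g/mol = 5.697 mol.
From the equation the C6H6:CO2 mole ratio is 2:12, so n(CO2) = 5.697 × 12/2 = 34.18 mol.
Mass of CO2 = 34.18 mol × 44.01 g/mol = 1504 g.

1500 g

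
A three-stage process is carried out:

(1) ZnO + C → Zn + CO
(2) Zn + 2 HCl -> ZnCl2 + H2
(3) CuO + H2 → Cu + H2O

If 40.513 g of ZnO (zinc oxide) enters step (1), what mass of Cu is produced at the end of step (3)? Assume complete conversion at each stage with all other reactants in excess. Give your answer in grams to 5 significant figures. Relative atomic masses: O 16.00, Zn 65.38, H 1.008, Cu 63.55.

31.637 g

M(ZnO) = 65.38 + 16.00 = 81.38 g/mol.
M(Cu) = 63.55 g/mol.
n(ZnO) = 40.513 / 81.38 = 0.497825 mol.
Reaction (1): ZnO→Zn ratio 1:1 ⇒ n(Zn) = 0.497825 mol.
Reaction (2): Zn→H2 ratio 1:1 ⇒ n(H2) = 0.497825 mol.
Reaction (3): H2→Cu ratio 1:1 ⇒ n(Cu) = 0.497825 mol.
Mass of Cu = 0.497825 × 63.55 = 31.6368 g.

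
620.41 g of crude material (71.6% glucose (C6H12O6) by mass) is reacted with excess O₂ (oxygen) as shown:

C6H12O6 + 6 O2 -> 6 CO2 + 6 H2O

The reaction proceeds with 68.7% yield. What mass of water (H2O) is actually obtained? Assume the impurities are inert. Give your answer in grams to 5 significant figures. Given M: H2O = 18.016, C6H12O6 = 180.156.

183.11 g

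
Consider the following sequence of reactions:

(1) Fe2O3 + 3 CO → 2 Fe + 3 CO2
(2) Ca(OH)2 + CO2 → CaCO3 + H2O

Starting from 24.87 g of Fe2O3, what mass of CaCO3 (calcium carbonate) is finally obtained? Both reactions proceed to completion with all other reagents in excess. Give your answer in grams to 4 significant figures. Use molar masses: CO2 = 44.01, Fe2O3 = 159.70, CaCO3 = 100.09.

n(Fe2O3) = 24.870 / 159.70 = 0.15573 mol.
Step 1 gives a 1:3 ratio of Fe2O3 to CO2, so n(CO2) = 0.46719 mol.
In step 2 the CO2:CaCO3 ratio is 1:1, so n(CaCO3) = 0.46719 mol.
Mass of CaCO3 = 0.46719 × 100.09 = 46.761 g.

46.76 g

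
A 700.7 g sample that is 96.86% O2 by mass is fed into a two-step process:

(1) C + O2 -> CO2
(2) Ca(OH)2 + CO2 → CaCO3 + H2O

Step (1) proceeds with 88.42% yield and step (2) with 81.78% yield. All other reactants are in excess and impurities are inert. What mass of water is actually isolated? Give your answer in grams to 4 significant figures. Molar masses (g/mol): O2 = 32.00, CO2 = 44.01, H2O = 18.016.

Pure O2 = 700.7 × 0.9686 = 678.70 g.
n(O2) = 678.70 / 32.00 = 21.209 mol.
Step 1 (O2:CO2 = 1:1): theoretical n(CO2) = 21.209 mol; at 88.42% yield, n(CO2) = 18.753 mol.
Step 2 (CO2:H2O = 1:1): theoretical n(H2O) = 18.753 mol, so theoretical mass = 18.753 × 18.016 = 337.86 g.
At 81.78% yield, actual mass of H2O = 337.86 × 0.8178 = 276.30 g.

276.3 g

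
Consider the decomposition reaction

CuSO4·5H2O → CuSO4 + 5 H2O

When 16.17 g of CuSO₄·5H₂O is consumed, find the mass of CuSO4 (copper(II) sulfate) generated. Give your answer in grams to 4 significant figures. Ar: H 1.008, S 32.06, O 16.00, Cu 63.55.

M(CuSO4·5H2O) = 63.55 + 32.06 + 9(16.00) + 10(1.008) = 249.69 g/mol.
M(CuSO4) = 63.55 + 32.06 + 4(16.00) = 159.61 g/mol.
n(CuSO4·5H2O) = 16.170 g / 249.69 g/mol = 0.064760 mol.
From the equation the CuSO4·5H2O:CuSO4 mole ratio is 1:1, so n(CuSO4) = 0.064760 × 1/1 = 0.064760 mol.
Mass of CuSO4 = 0.064760 mol × 159.61 g/mol = 10.336 g.

10.34 g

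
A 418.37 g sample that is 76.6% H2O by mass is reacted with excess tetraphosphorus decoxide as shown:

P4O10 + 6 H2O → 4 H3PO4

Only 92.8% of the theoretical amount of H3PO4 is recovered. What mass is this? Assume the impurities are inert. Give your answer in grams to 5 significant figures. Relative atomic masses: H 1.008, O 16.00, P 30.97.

1078.4 g

Pure H2O available = 418.37 g × 0.766 = 320.471 g.
M(H2O) = 2(1.008) + 16.00 = 18.016 g/mol.
M(H3PO4) = 3(1.008) + 30.97 + 4(16.00) = 97.994 g/mol.
n(H2O) = 320.471 g / 18.016 g/mol = 17.7882 mol.
From the equation the H2O:H3PO4 mole ratio is 6:4, so n(H3PO4) = 17.7882 × 4/6 = 11.8588 mol.
Mass of H3PO4 = 11.8588 mol × 97.994 g/mol = 1162.09 g.
Actual mass collected = 1162.09 g × 0.928 = 1078.42 g.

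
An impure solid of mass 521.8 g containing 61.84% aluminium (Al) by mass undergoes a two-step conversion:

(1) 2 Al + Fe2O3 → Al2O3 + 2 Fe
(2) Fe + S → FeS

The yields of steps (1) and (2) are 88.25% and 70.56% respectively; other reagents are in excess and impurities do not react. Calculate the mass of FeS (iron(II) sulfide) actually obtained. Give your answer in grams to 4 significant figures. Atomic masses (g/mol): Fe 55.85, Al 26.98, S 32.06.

Pure Al = 521.8 × 0.6184 = 322.68 g.
M(Al) = 26.98 g/mol.
M(FeS) = 55.85 + 32.06 = 87.91 g/mol.
n(Al) = 322.68 / 26.98 = 11.960 mol.
Step 1 (Al:Fe = 2:2): theoretical n(Fe) = 11.960 mol; at 88.25% yield, n(Fe) = 10.555 mol.
Step 2 (Fe:FeS = 1:1): theoretical n(FeS) = 10.555 mol, so theoretical mass = 10.555 × 87.91 = 927.86 g.
At 70.56% yield, actual mass of FeS = 927.86 × 0.7056 = 654.70 g.

654.7 g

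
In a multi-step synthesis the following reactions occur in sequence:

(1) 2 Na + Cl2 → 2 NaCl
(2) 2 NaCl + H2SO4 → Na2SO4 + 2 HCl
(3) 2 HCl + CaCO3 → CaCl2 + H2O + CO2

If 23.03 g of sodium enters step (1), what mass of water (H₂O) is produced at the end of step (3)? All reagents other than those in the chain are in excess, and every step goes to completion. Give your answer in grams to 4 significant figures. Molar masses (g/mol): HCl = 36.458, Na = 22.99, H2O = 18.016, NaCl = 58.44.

n(Na) = 23.03 / 22.99 = 1.0017 mol.
Reaction (1): Na→NaCl ratio 2:2 ⇒ n(NaCl) = 1.0017 mol.
Reaction (2): NaCl→HCl ratio 2:2 ⇒ n(HCl) = 1.0017 mol.
Reaction (3): HCl→H2O ratio 2:1 ⇒ n(H2O) = 0.50087 mol.
Mass of H2O = 0.50087 × 18.016 = 9.0237 g.

9.024 g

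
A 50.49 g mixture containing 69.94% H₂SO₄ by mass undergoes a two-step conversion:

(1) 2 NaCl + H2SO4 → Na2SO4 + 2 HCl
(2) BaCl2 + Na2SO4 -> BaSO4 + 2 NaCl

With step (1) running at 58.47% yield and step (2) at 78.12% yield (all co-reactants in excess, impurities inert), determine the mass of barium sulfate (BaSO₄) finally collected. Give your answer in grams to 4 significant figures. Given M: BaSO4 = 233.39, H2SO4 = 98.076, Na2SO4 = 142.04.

Pure H2SO4 = 50.49 × 0.6994 = 35.313 g.
n(H2SO4) = 35.313 / 98.076 = 0.36005 mol.
Step 1 (H2SO4:Na2SO4 = 1:1): theoretical n(Na2SO4) = 0.36005 mol; at 58.47% yield, n(Na2SO4) = 0.21052 mol.
Step 2 (Na2SO4:BaSO4 = 1:1): theoretical n(BaSO4) = 0.21052 mol, so theoretical mass = 0.21052 × 233.39 = 49.134 g.
At 78.12% yield, actual mass of BaSO4 = 49.134 × 0.7812 = 38.384 g.

38.38 g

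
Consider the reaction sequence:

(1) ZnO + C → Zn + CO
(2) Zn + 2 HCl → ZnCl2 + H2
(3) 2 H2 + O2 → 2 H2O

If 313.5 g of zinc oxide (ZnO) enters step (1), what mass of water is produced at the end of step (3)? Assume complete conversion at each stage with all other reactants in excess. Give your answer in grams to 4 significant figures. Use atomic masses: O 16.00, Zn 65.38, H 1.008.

M(ZnO) = 65.38 + 16.00 = 81.38 g/mol.
M(H2O) = 2(1.008) + 16.00 = 18.016 g/mol.
n(ZnO) = 313.5 / 81.38 = 3.8523 mol.
Reaction (1): ZnO→Zn ratio 1:1 ⇒ n(Zn) = 3.8523 mol.
Reaction (2): Zn→H2 ratio 1:1 ⇒ n(H2) = 3.8523 mol.
Reaction (3): H2→H2O ratio 2:2 ⇒ n(H2O) = 3.8523 mol.
Mass of H2O = 3.8523 × 18.016 = 69.403 g.

69.40 g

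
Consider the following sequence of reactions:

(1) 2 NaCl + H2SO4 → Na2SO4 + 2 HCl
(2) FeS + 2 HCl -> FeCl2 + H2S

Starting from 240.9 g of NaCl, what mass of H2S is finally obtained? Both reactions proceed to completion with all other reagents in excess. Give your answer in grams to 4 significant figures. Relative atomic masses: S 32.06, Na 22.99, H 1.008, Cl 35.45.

70.23 g

M(NaCl) = 22.99 + 35.45 = 58.44 g/mol.
M(H2S) = 2(1.008) + 32.06 = 34.076 g/mol.
n(NaCl) = 240.90 / 58.44 = 4.1222 mol.
Step 1 gives a 2:2 ratio of NaCl to HCl, so n(HCl) = 4.1222 mol.
In step 2 the HCl:H2S ratio is 2:1, so n(H2S) = 2.0611 mol.
Mass of H2S = 2.0611 × 34.076 = 70.234 g.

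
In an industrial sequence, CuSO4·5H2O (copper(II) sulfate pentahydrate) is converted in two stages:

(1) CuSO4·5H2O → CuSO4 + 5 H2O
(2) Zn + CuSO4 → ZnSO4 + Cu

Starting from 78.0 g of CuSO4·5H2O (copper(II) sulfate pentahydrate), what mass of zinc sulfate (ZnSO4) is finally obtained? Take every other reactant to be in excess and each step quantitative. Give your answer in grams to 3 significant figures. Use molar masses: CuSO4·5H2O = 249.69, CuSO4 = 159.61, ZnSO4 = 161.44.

50.4 g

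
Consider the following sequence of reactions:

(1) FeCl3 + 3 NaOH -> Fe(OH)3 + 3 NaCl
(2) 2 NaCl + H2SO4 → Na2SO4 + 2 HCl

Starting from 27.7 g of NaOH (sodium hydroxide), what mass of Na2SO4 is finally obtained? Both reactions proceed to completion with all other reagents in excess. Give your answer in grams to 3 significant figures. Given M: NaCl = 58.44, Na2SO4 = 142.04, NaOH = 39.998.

49.2 g

n(NaOH) = 27.70 / 39.998 = 0.6925 mol.
Step 1 gives a 3:3 ratio of NaOH to NaCl, so n(NaCl) = 0.6925 mol.
In step 2 the NaCl:Na2SO4 ratio is 2:1, so n(Na2SO4) = 0.3463 mol.
Mass of Na2SO4 = 0.3463 × 142.04 = 49.18 g.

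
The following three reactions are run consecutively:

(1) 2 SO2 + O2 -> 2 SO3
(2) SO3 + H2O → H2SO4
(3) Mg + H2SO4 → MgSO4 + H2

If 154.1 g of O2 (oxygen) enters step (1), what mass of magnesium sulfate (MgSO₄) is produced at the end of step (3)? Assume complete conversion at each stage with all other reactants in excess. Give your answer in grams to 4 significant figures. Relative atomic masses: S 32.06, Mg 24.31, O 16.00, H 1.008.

M(O2) = 2(16.00) = 32.00 g/mol.
M(MgSO4) = 24.31 + 32.06 + 4(16.00) = 120.37 g/mol.
n(O2) = 154.1 / 32.00 = 4.8156 mol.
Reaction (1): O2→SO3 ratio 1:2 ⇒ n(SO3) = 9.6312 mol.
Reaction (2): SO3→H2SO4 ratio 1:1 ⇒ n(H2SO4) = 9.6312 mol.
Reaction (3): H2SO4→MgSO4 ratio 1:1 ⇒ n(MgSO4) = 9.6312 mol.
Mass of MgSO4 = 9.6312 × 120.37 = 1159.3 g.

1159 g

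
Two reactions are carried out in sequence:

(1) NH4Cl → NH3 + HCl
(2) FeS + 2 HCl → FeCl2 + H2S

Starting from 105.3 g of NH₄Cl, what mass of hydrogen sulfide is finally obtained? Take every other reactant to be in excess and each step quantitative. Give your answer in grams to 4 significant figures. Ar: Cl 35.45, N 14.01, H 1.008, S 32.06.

33.54 g

M(NH4Cl) = 14.01 + 4(1.008) + 35.45 = 53.492 g/mol.
M(H2S) = 2(1.008) + 32.06 = 34.076 g/mol.
n(NH4Cl) = 105.30 / 53.492 = 1.9685 mol.
Step 1 gives a 1:1 ratio of NH4Cl to HCl, so n(HCl) = 1.9685 mol.
In step 2 the HCl:H2S ratio is 2:1, so n(H2S) = 0.98426 mol.
Mass of H2S = 0.98426 × 34.076 = 33.540 g.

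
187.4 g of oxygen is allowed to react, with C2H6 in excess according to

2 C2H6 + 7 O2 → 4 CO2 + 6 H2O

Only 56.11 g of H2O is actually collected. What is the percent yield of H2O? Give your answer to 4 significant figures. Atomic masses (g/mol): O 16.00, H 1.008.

62.05 %

M(O2) = 2(16.00) = 32.00 g/mol.
M(H2O) = 2(1.008) + 16.00 = 18.016 g/mol.
n(O2) = 187.40 g / 32.00 g/mol = 5.8563 mol.
From the equation the O2:H2O mole ratio is 7:6, so n(H2O) = 5.8563 × 6/7 = 5.0196 mol.
Mass of H2O = 5.0196 mol × 18.016 g/mol = 90.434 g.
This is the theoretical yield. Percent yield = 56.11 g / 90.434 g × 100% = 62.045%.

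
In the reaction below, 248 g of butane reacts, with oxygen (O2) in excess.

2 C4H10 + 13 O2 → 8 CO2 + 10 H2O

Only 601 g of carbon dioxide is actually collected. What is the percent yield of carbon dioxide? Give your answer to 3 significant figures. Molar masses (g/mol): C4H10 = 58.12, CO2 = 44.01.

n(C4H10) = 248.0 g / 58.12 g/mol = 4.267 mol.
From the equation the C4H10:CO2 mole ratio is 2:8, so n(CO2) = 4.267 × 8/2 = 17.07 mol.
Mass of CO2 = 17.07 mol × 44.01 g/mol = 751.2 g.
This is the theoretical yield. Percent yield = 601 g / 751.2 g × 100% = 80.01%.

80.0 %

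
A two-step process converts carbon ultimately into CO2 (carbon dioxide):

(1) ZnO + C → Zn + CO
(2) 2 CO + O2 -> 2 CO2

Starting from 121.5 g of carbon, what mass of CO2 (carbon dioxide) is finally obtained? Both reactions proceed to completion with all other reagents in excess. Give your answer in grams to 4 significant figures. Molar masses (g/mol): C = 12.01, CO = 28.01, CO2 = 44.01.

445.2 g

n(C) = 121.50 / 12.01 = 10.117 mol.
Step 1 gives a 1:1 ratio of C to CO, so n(CO) = 10.117 mol.
In step 2 the CO:CO2 ratio is 2:2, so n(CO2) = 10.117 mol.
Mass of CO2 = 10.117 × 44.01 = 445.23 g.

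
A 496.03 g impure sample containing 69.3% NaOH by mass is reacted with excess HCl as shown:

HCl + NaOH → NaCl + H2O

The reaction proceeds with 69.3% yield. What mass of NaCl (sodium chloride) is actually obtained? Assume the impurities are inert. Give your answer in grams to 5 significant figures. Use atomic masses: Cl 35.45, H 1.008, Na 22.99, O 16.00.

Pure NaOH available = 496.03 g × 0.693 = 343.749 g.
M(NaOH) = 22.99 + 16.00 + 1.008 = 39.998 g/mol.
M(NaCl) = 22.99 + 35.45 = 58.44 g/mol.
n(NaOH) = 343.749 g / 39.998 g/mol = 8.59415 mol.
From the equation the NaOH:NaCl mole ratio is 1:1, so n(NaCl) = 8.59415 × 1/1 = 8.59415 mol.
Mass of NaCl = 8.59415 mol × 58.44 g/mol = 502.242 g.
Actual mass collected = 502.242 g × 0.693 = 348.054 g.

348.05 g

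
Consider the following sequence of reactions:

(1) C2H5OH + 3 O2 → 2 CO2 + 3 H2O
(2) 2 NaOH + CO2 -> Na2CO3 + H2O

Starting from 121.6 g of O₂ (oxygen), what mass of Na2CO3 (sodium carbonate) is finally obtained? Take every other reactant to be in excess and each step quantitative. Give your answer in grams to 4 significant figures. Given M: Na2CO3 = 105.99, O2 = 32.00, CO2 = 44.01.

n(O2) = 121.60 / 32.00 = 3.8000 mol.
Step 1 gives a 3:2 ratio of O2 to CO2, so n(CO2) = 2.5333 mol.
In step 2 the CO2:Na2CO3 ratio is 1:1, so n(Na2CO3) = 2.5333 mol.
Mass of Na2CO3 = 2.5333 × 105.99 = 268.51 g.

268.5 g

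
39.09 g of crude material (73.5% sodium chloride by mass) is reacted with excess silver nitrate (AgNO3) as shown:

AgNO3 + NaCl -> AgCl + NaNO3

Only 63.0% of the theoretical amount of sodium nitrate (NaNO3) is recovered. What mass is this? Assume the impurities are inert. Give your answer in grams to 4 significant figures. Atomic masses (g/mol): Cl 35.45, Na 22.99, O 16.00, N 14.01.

26.33 g

Pure NaCl available = 39.09 g × 0.735 = 28.731 g.
M(NaCl) = 22.99 + 35.45 = 58.44 g/mol.
M(NaNO3) = 22.99 + 14.01 + 3(16.00) = 85.00 g/mol.
n(NaCl) = 28.731 g / 58.44 g/mol = 0.49164 mol.
From the equation the NaCl:NaNO3 mole ratio is 1:1, so n(NaNO3) = 0.49164 × 1/1 = 0.49164 mol.
Mass of NaNO3 = 0.49164 mol × 85.00 g/mol = 41.789 g.
Actual mass collected = 41.789 g × 0.630 = 26.327 g.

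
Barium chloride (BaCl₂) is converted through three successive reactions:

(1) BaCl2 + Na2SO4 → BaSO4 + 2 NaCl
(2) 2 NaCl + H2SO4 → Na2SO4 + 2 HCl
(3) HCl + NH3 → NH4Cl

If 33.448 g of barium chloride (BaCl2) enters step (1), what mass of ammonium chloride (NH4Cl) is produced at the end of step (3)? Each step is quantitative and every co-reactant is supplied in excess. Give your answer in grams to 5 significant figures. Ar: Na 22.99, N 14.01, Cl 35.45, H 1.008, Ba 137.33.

M(BaCl2) = 137.33 + 2(35.45) = 208.23 g/mol.
M(NH4Cl) = 14.01 + 4(1.008) + 35.45 = 53.492 g/mol.
n(BaCl2) = 33.448 / 208.23 = 0.160630 mol.
Reaction (1): BaCl2→NaCl ratio 1:2 ⇒ n(NaCl) = 0.321260 mol.
Reaction (2): NaCl→HCl ratio 2:2 ⇒ n(HCl) = 0.321260 mol.
Reaction (3): HCl→NH4Cl ratio 1:1 ⇒ n(NH4Cl) = 0.321260 mol.
Mass of NH4Cl = 0.321260 × 53.492 = 17.1848 g.

17.185 g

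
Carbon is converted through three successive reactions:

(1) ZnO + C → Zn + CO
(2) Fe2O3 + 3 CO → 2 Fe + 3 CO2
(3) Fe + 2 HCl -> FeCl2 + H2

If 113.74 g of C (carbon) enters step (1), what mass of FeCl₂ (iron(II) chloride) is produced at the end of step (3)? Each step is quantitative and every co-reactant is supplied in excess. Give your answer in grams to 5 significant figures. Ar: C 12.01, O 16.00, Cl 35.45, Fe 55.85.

800.25 g

M(C) = 12.01 g/mol.
M(FeCl2) = 55.85 + 2(35.45) = 126.75 g/mol.
n(C) = 113.74 / 12.01 = 9.47044 mol.
Reaction (1): C→CO ratio 1:1 ⇒ n(CO) = 9.47044 mol.
Reaction (2): CO→Fe ratio 3:2 ⇒ n(Fe) = 6.31363 mol.
Reaction (3): Fe→FeCl2 ratio 1:1 ⇒ n(FeCl2) = 6.31363 mol.
Mass of FeCl2 = 6.31363 × 126.75 = 800.252 g.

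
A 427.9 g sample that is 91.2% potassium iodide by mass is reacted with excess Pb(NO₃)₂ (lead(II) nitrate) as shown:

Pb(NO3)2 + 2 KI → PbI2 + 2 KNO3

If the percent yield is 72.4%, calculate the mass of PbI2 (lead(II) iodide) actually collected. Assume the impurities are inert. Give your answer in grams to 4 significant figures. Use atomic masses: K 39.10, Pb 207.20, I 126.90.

Pure KI available = 427.9 g × 0.912 = 390.24 g.
M(KI) = 39.10 + 126.90 = 166.00 g/mol.
M(PbI2) = 207.20 + 2(126.90) = 461.00 g/mol.
n(KI) = 390.24 g / 166.00 g/mol = 2.3509 mol.
From the equation the KI:PbI2 mole ratio is 2:1, so n(PbI2) = 2.3509 × 1/2 = 1.1754 mol.
Mass of PbI2 = 1.1754 mol × 461.00 g/mol = 541.88 g.
Actual mass collected = 541.88 g × 0.724 = 392.32 g.

392.3 g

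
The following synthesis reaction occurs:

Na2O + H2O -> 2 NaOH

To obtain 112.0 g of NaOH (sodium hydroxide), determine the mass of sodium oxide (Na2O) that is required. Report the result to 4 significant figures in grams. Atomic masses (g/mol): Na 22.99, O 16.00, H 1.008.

86.78 g

M(NaOH) = 22.99 + 16.00 + 1.008 = 39.998 g/mol.
M(Na2O) = 2(22.99) + 16.00 = 61.98 g/mol.
n(NaOH) = 112.00 g / 39.998 g/mol = 2.8001 mol.
From the equation the NaOH:Na2O mole ratio is 2:1, so n(Na2O) = 2.8001 × 1/2 = 1.4001 mol.
Mass of Na2O = 1.4001 mol × 61.98 g/mol = 86.776 g.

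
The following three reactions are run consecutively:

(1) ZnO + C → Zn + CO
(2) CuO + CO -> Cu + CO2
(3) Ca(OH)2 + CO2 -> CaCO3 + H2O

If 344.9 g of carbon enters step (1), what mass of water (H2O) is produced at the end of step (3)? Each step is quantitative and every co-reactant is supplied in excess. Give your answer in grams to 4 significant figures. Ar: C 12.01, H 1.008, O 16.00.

517.4 g

M(C) = 12.01 g/mol.
M(H2O) = 2(1.008) + 16.00 = 18.016 g/mol.
n(C) = 344.9 / 12.01 = 28.718 mol.
Reaction (1): C→CO ratio 1:1 ⇒ n(CO) = 28.718 mol.
Reaction (2): CO→CO2 ratio 1:1 ⇒ n(CO2) = 28.718 mol.
Reaction (3): CO2→H2O ratio 1:1 ⇒ n(H2O) = 28.718 mol.
Mass of H2O = 28.718 × 18.016 = 517.38 g.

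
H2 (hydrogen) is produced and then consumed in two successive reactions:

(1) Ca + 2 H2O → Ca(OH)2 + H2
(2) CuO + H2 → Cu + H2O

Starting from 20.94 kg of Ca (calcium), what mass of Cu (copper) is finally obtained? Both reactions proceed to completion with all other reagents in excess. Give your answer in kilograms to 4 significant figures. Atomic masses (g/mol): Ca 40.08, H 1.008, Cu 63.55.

33.20 kg

M(Ca) = 40.08 g/mol.
M(Cu) = 63.55 g/mol.
20.94 kg = 20940 g.
n(Ca) = 20940 / 40.08 = 522.46 mol.
Step 1 gives a 1:1 ratio of Ca to H2, so n(H2) = 522.46 mol.
In step 2 the H2:Cu ratio is 1:1, so n(Cu) = 522.46 mol.
Mass of Cu = 522.46 × 63.55 = 33202 g = 33.20 kg.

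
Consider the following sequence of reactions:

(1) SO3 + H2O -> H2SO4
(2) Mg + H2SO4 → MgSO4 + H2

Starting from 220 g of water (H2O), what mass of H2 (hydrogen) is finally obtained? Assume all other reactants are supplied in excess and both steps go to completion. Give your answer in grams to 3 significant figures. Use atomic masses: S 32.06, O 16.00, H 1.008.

24.6 g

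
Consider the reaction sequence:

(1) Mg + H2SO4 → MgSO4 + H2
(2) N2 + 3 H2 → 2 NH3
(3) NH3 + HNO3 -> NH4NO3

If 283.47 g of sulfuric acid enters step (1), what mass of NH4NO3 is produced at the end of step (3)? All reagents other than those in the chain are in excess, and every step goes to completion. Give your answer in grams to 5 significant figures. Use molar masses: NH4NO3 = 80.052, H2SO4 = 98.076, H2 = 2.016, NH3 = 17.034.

154.25 g

n(H2SO4) = 283.47 / 98.076 = 2.89031 mol.
Reaction (1): H2SO4→H2 ratio 1:1 ⇒ n(H2) = 2.89031 mol.
Reaction (2): H2→NH3 ratio 3:2 ⇒ n(NH3) = 1.92687 mol.
Reaction (3): NH3→NH4NO3 ratio 1:1 ⇒ n(NH4NO3) = 1.92687 mol.
Mass of NH4NO3 = 1.92687 × 80.052 = 154.250 g.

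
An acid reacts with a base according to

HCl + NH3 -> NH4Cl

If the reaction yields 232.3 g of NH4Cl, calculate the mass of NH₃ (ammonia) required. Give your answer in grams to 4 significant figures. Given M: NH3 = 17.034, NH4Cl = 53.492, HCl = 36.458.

73.97 g

n(NH4Cl) = 232.30 g / 53.492 g/mol = 4.3427 mol.
From the equation the NH4Cl:NH3 mole ratio is 1:1, so n(NH3) = 4.3427 × 1/1 = 4.3427 mol.
Mass of NH3 = 4.3427 mol × 17.034 g/mol = 73.974 g.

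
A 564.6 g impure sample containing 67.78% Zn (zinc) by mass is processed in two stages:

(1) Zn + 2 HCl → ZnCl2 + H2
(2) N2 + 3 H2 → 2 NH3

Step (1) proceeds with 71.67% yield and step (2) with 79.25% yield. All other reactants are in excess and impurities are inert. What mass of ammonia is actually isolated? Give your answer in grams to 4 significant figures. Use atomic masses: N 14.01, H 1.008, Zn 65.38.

37.75 g

Pure Zn = 564.6 × 0.6778 = 382.69 g.
M(Zn) = 65.38 g/mol.
M(NH3) = 14.01 + 3(1.008) = 17.034 g/mol.
n(Zn) = 382.69 / 65.38 = 5.8533 mol.
Step 1 (Zn:H2 = 1:1): theoretical n(H2) = 5.8533 mol; at 71.67% yield, n(H2) = 4.1950 mol.
Step 2 (H2:NH3 = 3:2): theoretical n(NH3) = 2.7967 mol, so theoretical mass = 2.7967 × 17.034 = 47.639 g.
At 79.25% yield, actual mass of NH3 = 47.639 × 0.7925 = 37.754 g.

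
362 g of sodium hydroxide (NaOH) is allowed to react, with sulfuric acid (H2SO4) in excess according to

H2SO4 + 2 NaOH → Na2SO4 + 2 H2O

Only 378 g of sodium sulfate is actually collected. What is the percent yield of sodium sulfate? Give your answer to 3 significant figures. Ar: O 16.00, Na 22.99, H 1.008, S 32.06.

58.8 %

M(NaOH) = 22.99 + 16.00 + 1.008 = 39.998 g/mol.
M(Na2SO4) = 2(22.99) + 32.06 + 4(16.00) = 142.04 g/mol.
n(NaOH) = 362.0 g / 39.998 g/mol = 9.050 mol.
From the equation the NaOH:Na2SO4 mole ratio is 2:1, so n(Na2SO4) = 9.050 × 1/2 = 4.525 mol.
Mass of Na2SO4 = 4.525 mol × 142.04 g/mol = 642.8 g.
This is the theoretical yield. Percent yield = 378 g / 642.8 g × 100% = 58.81%.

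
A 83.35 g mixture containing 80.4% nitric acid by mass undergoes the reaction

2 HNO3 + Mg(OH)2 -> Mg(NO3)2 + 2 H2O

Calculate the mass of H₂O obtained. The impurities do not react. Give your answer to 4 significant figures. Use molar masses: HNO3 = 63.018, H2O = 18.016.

Mass of pure HNO3 = 83.35 g × 0.804 = 67.013 g.
n(HNO3) = 67.013 g / 63.018 g/mol = 1.0634 mol.
From the equation the HNO3:H2O mole ratio is 2:2, so n(H2O) = 1.0634 × 2/2 = 1.0634 mol.
Mass of H2O = 1.0634 mol × 18.016 g/mol = 19.158 g.

19.16 g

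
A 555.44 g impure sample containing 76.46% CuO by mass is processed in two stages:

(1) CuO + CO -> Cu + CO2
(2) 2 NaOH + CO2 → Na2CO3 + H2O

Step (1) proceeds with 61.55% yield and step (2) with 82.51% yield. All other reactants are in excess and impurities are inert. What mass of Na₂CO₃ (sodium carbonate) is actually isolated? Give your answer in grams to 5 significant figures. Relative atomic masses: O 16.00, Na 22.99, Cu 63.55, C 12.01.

287.36 g

Pure CuO = 555.44 × 0.7646 = 424.689 g.
M(CuO) = 63.55 + 16.00 = 79.55 g/mol.
M(Na2CO3) = 2(22.99) + 12.01 + 3(16.00) = 105.99 g/mol.
n(CuO) = 424.689 / 79.55 = 5.33865 mol.
Step 1 (CuO:CO2 = 1:1): theoretical n(CO2) = 5.33865 mol; at 61.55% yield, n(CO2) = 3.28594 mol.
Step 2 (CO2:Na2CO3 = 1:1): theoretical n(Na2CO3) = 3.28594 mol, so theoretical mass = 3.28594 × 105.99 = 348.277 g.
At 82.51% yield, actual mass of Na2CO3 = 348.277 × 0.8251 = 287.363 g.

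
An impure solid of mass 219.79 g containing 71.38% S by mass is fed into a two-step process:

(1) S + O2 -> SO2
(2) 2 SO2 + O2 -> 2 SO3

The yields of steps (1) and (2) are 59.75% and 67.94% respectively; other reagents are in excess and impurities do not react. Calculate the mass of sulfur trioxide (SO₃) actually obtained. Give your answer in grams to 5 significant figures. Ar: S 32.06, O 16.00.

159.04 g

Pure S = 219.79 × 0.7138 = 156.886 g.
M(S) = 32.06 g/mol.
M(SO3) = 32.06 + 3(16.00) = 80.06 g/mol.
n(S) = 156.886 / 32.06 = 4.89352 mol.
Step 1 (S:SO2 = 1:1): theoretical n(SO2) = 4.89352 mol; at 59.75% yield, n(SO2) = 2.92388 mol.
Step 2 (SO2:SO3 = 2:2): theoretical n(SO3) = 2.92388 mol, so theoretical mass = 2.92388 × 80.06 = 234.085 g.
At 67.94% yield, actual mass of SO3 = 234.085 × 0.6794 = 159.038 g.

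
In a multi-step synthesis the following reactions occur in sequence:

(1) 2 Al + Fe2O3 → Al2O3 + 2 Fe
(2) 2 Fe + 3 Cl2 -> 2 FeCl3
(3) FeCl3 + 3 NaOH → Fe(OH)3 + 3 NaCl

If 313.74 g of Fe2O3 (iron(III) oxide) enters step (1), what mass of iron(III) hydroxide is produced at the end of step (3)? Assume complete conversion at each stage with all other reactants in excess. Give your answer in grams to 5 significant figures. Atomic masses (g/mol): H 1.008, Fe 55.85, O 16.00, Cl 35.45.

419.92 g

M(Fe2O3) = 2(55.85) + 3(16.00) = 159.70 g/mol.
M(Fe(OH)3) = 55.85 + 3(16.00) + 3(1.008) = 106.874 g/mol.
n(Fe2O3) = 313.74 / 159.70 = 1.96456 mol.
Reaction (1): Fe2O3→Fe ratio 1:2 ⇒ n(Fe) = 3.92912 mol.
Reaction (2): Fe→FeCl3 ratio 2:2 ⇒ n(FeCl3) = 3.92912 mol.
Reaction (3): FeCl3→Fe(OH)3 ratio 1:1 ⇒ n(Fe(OH)3) = 3.92912 mol.
Mass of Fe(OH)3 = 3.92912 × 106.874 = 419.920 g.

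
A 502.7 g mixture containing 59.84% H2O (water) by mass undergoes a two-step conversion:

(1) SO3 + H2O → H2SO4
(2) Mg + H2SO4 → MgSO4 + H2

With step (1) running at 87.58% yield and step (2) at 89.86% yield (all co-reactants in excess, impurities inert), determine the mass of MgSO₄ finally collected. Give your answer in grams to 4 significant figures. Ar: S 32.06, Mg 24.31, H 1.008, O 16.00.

1582 g

Pure H2O = 502.7 × 0.5984 = 300.82 g.
M(H2O) = 2(1.008) + 16.00 = 18.016 g/mol.
M(MgSO4) = 24.31 + 32.06 + 4(16.00) = 120.37 g/mol.
n(H2O) = 300.82 / 18.016 = 16.697 mol.
Step 1 (H2O:H2SO4 = 1:1): theoretical n(H2SO4) = 16.697 mol; at 87.58% yield, n(H2SO4) = 14.623 mol.
Step 2 (H2SO4:MgSO4 = 1:1): theoretical n(MgSO4) = 14.623 mol, so theoretical mass = 14.623 × 120.37 = 1760.2 g.
At 89.86% yield, actual mass of MgSO4 = 1760.2 × 0.8986 = 1581.7 g.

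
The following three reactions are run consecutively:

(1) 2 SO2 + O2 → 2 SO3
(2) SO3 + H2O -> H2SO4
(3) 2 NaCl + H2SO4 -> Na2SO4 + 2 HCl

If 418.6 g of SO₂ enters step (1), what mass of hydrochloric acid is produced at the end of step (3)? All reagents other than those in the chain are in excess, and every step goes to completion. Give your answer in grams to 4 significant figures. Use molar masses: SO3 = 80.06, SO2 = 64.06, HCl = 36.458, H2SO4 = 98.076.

n(SO2) = 418.6 / 64.06 = 6.5345 mol.
Reaction (1): SO2→SO3 ratio 2:2 ⇒ n(SO3) = 6.5345 mol.
Reaction (2): SO3→H2SO4 ratio 1:1 ⇒ n(H2SO4) = 6.5345 mol.
Reaction (3): H2SO4→HCl ratio 1:2 ⇒ n(HCl) = 13.069 mol.
Mass of HCl = 13.069 × 36.458 = 476.47 g.

476.5 g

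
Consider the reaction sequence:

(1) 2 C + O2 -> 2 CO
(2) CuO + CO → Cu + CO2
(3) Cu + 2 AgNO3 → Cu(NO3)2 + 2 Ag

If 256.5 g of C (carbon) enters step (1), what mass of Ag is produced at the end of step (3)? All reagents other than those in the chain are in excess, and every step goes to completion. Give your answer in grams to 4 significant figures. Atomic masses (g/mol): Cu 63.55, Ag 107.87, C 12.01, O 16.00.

4608 g

M(C) = 12.01 g/mol.
M(Ag) = 107.87 g/mol.
n(C) = 256.5 / 12.01 = 21.357 mol.
Reaction (1): C→CO ratio 2:2 ⇒ n(CO) = 21.357 mol.
Reaction (2): CO→Cu ratio 1:1 ⇒ n(Cu) = 21.357 mol.
Reaction (3): Cu→Ag ratio 1:2 ⇒ n(Ag) = 42.714 mol.
Mass of Ag = 42.714 × 107.87 = 4607.6 g.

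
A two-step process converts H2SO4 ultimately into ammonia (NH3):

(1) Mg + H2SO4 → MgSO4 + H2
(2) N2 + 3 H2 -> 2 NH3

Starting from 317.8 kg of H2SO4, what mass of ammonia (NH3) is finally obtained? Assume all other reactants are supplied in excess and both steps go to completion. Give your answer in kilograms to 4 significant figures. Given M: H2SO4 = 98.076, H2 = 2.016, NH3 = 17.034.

317.8 kg = 317800 g.
n(H2SO4) = 317800 / 98.076 = 3240.3 mol.
Step 1 gives a 1:1 ratio of H2SO4 to H2, so n(H2) = 3240.3 mol.
In step 2 the H2:NH3 ratio is 3:2, so n(NH3) = 2160.2 mol.
Mass of NH3 = 2160.2 × 17.034 = 36797 g = 36.80 kg.

36.80 kg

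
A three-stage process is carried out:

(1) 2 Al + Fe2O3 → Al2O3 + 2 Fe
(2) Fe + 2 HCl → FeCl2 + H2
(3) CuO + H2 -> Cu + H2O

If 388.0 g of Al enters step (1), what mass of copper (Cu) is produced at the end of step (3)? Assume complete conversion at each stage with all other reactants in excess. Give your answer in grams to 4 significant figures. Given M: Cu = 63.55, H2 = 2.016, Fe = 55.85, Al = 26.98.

913.9 g

n(Al) = 388.0 / 26.98 = 14.381 mol.
Reaction (1): Al→Fe ratio 2:2 ⇒ n(Fe) = 14.381 mol.
Reaction (2): Fe→H2 ratio 1:1 ⇒ n(H2) = 14.381 mol.
Reaction (3): H2→Cu ratio 1:1 ⇒ n(Cu) = 14.381 mol.
Mass of Cu = 14.381 × 63.55 = 913.91 g.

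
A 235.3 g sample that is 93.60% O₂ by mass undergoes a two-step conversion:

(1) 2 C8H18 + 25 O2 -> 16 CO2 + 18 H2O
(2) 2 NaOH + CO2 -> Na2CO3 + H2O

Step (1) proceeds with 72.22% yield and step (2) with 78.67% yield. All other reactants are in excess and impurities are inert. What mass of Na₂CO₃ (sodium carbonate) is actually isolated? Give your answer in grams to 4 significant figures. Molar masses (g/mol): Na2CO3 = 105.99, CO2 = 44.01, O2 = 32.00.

265.3 g

Pure O2 = 235.3 × 0.9360 = 220.24 g.
n(O2) = 220.24 / 32.00 = 6.8825 mol.
Step 1 (O2:CO2 = 25:16): theoretical n(CO2) = 4.4048 mol; at 72.22% yield, n(CO2) = 3.1812 mol.
Step 2 (CO2:Na2CO3 = 1:1): theoretical n(Na2CO3) = 3.1812 mol, so theoretical mass = 3.1812 × 105.99 = 337.17 g.
At 78.67% yield, actual mass of Na2CO3 = 337.17 × 0.7867 = 265.25 g.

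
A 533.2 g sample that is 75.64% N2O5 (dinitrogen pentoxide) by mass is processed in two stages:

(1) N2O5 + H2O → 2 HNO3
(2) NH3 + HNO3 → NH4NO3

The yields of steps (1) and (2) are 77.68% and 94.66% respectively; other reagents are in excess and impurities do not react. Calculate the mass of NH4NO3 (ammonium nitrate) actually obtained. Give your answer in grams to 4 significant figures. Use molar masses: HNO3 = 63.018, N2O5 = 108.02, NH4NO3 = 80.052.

439.6 g

Pure N2O5 = 533.2 × 0.7564 = 403.31 g.
n(N2O5) = 403.31 / 108.02 = 3.7337 mol.
Step 1 (N2O5:HNO3 = 1:2): theoretical n(HNO3) = 7.4674 mol; at 77.68% yield, n(HNO3) = 5.8007 mol.
Step 2 (HNO3:NH4NO3 = 1:1): theoretical n(NH4NO3) = 5.8007 mol, so theoretical mass = 5.8007 × 80.052 = 464.35 g.
At 94.66% yield, actual mass of NH4NO3 = 464.35 × 0.9466 = 439.56 g.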